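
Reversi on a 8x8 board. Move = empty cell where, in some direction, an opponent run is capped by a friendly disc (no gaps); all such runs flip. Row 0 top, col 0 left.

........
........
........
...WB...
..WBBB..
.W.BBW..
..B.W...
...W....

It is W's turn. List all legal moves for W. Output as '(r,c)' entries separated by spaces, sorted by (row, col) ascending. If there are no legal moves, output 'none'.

Answer: (2,4) (3,5) (4,6) (5,2) (6,3)

Derivation:
(2,3): no bracket -> illegal
(2,4): flips 3 -> legal
(2,5): no bracket -> illegal
(3,2): no bracket -> illegal
(3,5): flips 2 -> legal
(3,6): no bracket -> illegal
(4,6): flips 3 -> legal
(5,2): flips 2 -> legal
(5,6): no bracket -> illegal
(6,1): no bracket -> illegal
(6,3): flips 2 -> legal
(6,5): no bracket -> illegal
(7,1): no bracket -> illegal
(7,2): no bracket -> illegal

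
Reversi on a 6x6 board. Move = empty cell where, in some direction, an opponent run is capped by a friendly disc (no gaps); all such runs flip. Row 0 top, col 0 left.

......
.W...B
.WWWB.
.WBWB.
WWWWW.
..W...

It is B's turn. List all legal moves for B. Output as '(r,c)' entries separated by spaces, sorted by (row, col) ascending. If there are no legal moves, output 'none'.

Answer: (1,0) (1,2) (1,4) (2,0) (3,0) (5,0) (5,1) (5,4)

Derivation:
(0,0): no bracket -> illegal
(0,1): no bracket -> illegal
(0,2): no bracket -> illegal
(1,0): flips 1 -> legal
(1,2): flips 2 -> legal
(1,3): no bracket -> illegal
(1,4): flips 1 -> legal
(2,0): flips 3 -> legal
(3,0): flips 1 -> legal
(3,5): no bracket -> illegal
(4,5): no bracket -> illegal
(5,0): flips 1 -> legal
(5,1): flips 2 -> legal
(5,3): no bracket -> illegal
(5,4): flips 2 -> legal
(5,5): no bracket -> illegal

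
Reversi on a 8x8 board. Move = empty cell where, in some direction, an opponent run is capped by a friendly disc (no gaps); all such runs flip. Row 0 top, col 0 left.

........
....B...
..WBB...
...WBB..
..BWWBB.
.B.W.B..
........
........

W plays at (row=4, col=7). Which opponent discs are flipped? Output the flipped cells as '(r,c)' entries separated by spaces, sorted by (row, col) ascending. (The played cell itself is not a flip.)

Answer: (4,5) (4,6)

Derivation:
Dir NW: first cell '.' (not opp) -> no flip
Dir N: first cell '.' (not opp) -> no flip
Dir NE: edge -> no flip
Dir W: opp run (4,6) (4,5) capped by W -> flip
Dir E: edge -> no flip
Dir SW: first cell '.' (not opp) -> no flip
Dir S: first cell '.' (not opp) -> no flip
Dir SE: edge -> no flip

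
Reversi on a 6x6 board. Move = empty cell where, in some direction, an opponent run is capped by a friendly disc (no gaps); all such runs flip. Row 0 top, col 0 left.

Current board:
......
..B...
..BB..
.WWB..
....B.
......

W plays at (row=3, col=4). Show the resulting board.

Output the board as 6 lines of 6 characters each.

Place W at (3,4); scan 8 dirs for brackets.
Dir NW: opp run (2,3) (1,2), next='.' -> no flip
Dir N: first cell '.' (not opp) -> no flip
Dir NE: first cell '.' (not opp) -> no flip
Dir W: opp run (3,3) capped by W -> flip
Dir E: first cell '.' (not opp) -> no flip
Dir SW: first cell '.' (not opp) -> no flip
Dir S: opp run (4,4), next='.' -> no flip
Dir SE: first cell '.' (not opp) -> no flip
All flips: (3,3)

Answer: ......
..B...
..BB..
.WWWW.
....B.
......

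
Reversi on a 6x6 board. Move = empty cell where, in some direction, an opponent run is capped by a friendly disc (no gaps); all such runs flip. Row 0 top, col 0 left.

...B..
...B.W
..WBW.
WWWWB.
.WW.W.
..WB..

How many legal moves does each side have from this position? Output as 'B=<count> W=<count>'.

-- B to move --
(0,4): no bracket -> illegal
(0,5): no bracket -> illegal
(1,1): no bracket -> illegal
(1,2): no bracket -> illegal
(1,4): flips 1 -> legal
(2,0): flips 2 -> legal
(2,1): flips 1 -> legal
(2,5): flips 1 -> legal
(3,5): flips 2 -> legal
(4,0): flips 2 -> legal
(4,3): flips 1 -> legal
(4,5): no bracket -> illegal
(5,0): flips 2 -> legal
(5,1): flips 1 -> legal
(5,4): flips 1 -> legal
(5,5): no bracket -> illegal
B mobility = 10
-- W to move --
(0,2): flips 1 -> legal
(0,4): flips 1 -> legal
(1,2): no bracket -> illegal
(1,4): flips 1 -> legal
(2,5): no bracket -> illegal
(3,5): flips 1 -> legal
(4,3): no bracket -> illegal
(4,5): no bracket -> illegal
(5,4): flips 1 -> legal
W mobility = 5

Answer: B=10 W=5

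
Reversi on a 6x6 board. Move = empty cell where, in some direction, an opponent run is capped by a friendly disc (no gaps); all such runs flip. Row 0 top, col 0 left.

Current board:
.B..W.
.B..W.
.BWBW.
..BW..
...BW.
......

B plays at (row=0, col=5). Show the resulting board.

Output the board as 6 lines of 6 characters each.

Answer: .B..WB
.B..B.
.BWBW.
..BW..
...BW.
......

Derivation:
Place B at (0,5); scan 8 dirs for brackets.
Dir NW: edge -> no flip
Dir N: edge -> no flip
Dir NE: edge -> no flip
Dir W: opp run (0,4), next='.' -> no flip
Dir E: edge -> no flip
Dir SW: opp run (1,4) capped by B -> flip
Dir S: first cell '.' (not opp) -> no flip
Dir SE: edge -> no flip
All flips: (1,4)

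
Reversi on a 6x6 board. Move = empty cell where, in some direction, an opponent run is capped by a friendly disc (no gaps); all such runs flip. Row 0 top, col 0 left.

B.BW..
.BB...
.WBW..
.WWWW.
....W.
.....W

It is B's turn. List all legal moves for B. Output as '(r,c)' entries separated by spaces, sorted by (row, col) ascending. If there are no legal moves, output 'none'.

(0,4): flips 1 -> legal
(1,0): no bracket -> illegal
(1,3): no bracket -> illegal
(1,4): no bracket -> illegal
(2,0): flips 1 -> legal
(2,4): flips 1 -> legal
(2,5): no bracket -> illegal
(3,0): flips 1 -> legal
(3,5): no bracket -> illegal
(4,0): flips 1 -> legal
(4,1): flips 2 -> legal
(4,2): flips 1 -> legal
(4,3): no bracket -> illegal
(4,5): flips 2 -> legal
(5,3): no bracket -> illegal
(5,4): no bracket -> illegal

Answer: (0,4) (2,0) (2,4) (3,0) (4,0) (4,1) (4,2) (4,5)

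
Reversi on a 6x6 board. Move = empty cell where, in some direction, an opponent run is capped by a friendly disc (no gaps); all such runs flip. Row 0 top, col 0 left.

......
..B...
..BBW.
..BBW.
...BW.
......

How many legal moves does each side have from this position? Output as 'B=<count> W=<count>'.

-- B to move --
(1,3): no bracket -> illegal
(1,4): no bracket -> illegal
(1,5): flips 1 -> legal
(2,5): flips 2 -> legal
(3,5): flips 1 -> legal
(4,5): flips 2 -> legal
(5,3): no bracket -> illegal
(5,4): no bracket -> illegal
(5,5): flips 1 -> legal
B mobility = 5
-- W to move --
(0,1): flips 2 -> legal
(0,2): no bracket -> illegal
(0,3): no bracket -> illegal
(1,1): flips 2 -> legal
(1,3): no bracket -> illegal
(1,4): no bracket -> illegal
(2,1): flips 2 -> legal
(3,1): flips 2 -> legal
(4,1): no bracket -> illegal
(4,2): flips 2 -> legal
(5,2): flips 1 -> legal
(5,3): no bracket -> illegal
(5,4): no bracket -> illegal
W mobility = 6

Answer: B=5 W=6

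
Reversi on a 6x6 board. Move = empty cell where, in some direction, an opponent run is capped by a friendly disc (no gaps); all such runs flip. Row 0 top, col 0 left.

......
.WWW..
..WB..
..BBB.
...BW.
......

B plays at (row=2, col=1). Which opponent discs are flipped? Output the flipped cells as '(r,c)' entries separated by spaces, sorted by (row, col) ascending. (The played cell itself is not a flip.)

Dir NW: first cell '.' (not opp) -> no flip
Dir N: opp run (1,1), next='.' -> no flip
Dir NE: opp run (1,2), next='.' -> no flip
Dir W: first cell '.' (not opp) -> no flip
Dir E: opp run (2,2) capped by B -> flip
Dir SW: first cell '.' (not opp) -> no flip
Dir S: first cell '.' (not opp) -> no flip
Dir SE: first cell 'B' (not opp) -> no flip

Answer: (2,2)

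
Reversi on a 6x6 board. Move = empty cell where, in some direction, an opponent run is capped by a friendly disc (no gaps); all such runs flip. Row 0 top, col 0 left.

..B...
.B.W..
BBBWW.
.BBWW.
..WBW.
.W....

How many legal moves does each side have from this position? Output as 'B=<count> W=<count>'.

Answer: B=10 W=7

Derivation:
-- B to move --
(0,3): flips 3 -> legal
(0,4): flips 1 -> legal
(1,2): no bracket -> illegal
(1,4): flips 1 -> legal
(1,5): no bracket -> illegal
(2,5): flips 3 -> legal
(3,5): flips 4 -> legal
(4,0): no bracket -> illegal
(4,1): flips 1 -> legal
(4,5): flips 1 -> legal
(5,0): no bracket -> illegal
(5,2): flips 1 -> legal
(5,3): flips 1 -> legal
(5,4): no bracket -> illegal
(5,5): flips 2 -> legal
B mobility = 10
-- W to move --
(0,0): flips 2 -> legal
(0,1): no bracket -> illegal
(0,3): no bracket -> illegal
(1,0): no bracket -> illegal
(1,2): flips 2 -> legal
(3,0): flips 2 -> legal
(4,0): flips 2 -> legal
(4,1): flips 1 -> legal
(5,2): flips 1 -> legal
(5,3): flips 1 -> legal
(5,4): no bracket -> illegal
W mobility = 7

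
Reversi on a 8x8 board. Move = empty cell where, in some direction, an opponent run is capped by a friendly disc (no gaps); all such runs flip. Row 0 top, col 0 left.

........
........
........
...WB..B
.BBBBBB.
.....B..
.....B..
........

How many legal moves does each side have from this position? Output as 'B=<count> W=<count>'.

-- B to move --
(2,2): flips 1 -> legal
(2,3): flips 1 -> legal
(2,4): flips 1 -> legal
(3,2): flips 1 -> legal
B mobility = 4
-- W to move --
(2,3): no bracket -> illegal
(2,4): no bracket -> illegal
(2,5): no bracket -> illegal
(2,6): no bracket -> illegal
(2,7): no bracket -> illegal
(3,0): no bracket -> illegal
(3,1): no bracket -> illegal
(3,2): no bracket -> illegal
(3,5): flips 1 -> legal
(3,6): no bracket -> illegal
(4,0): no bracket -> illegal
(4,7): no bracket -> illegal
(5,0): no bracket -> illegal
(5,1): flips 1 -> legal
(5,2): no bracket -> illegal
(5,3): flips 1 -> legal
(5,4): no bracket -> illegal
(5,6): no bracket -> illegal
(5,7): no bracket -> illegal
(6,4): no bracket -> illegal
(6,6): flips 2 -> legal
(7,4): no bracket -> illegal
(7,5): no bracket -> illegal
(7,6): no bracket -> illegal
W mobility = 4

Answer: B=4 W=4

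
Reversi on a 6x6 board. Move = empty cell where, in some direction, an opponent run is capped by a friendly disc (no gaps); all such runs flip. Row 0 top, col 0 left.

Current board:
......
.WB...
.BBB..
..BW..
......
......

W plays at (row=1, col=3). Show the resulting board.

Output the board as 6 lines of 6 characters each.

Place W at (1,3); scan 8 dirs for brackets.
Dir NW: first cell '.' (not opp) -> no flip
Dir N: first cell '.' (not opp) -> no flip
Dir NE: first cell '.' (not opp) -> no flip
Dir W: opp run (1,2) capped by W -> flip
Dir E: first cell '.' (not opp) -> no flip
Dir SW: opp run (2,2), next='.' -> no flip
Dir S: opp run (2,3) capped by W -> flip
Dir SE: first cell '.' (not opp) -> no flip
All flips: (1,2) (2,3)

Answer: ......
.WWW..
.BBW..
..BW..
......
......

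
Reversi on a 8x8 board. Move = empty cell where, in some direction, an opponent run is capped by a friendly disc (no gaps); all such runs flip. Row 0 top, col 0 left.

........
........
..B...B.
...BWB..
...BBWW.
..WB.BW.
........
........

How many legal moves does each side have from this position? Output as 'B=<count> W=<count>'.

-- B to move --
(2,3): no bracket -> illegal
(2,4): flips 1 -> legal
(2,5): flips 1 -> legal
(3,6): no bracket -> illegal
(3,7): flips 1 -> legal
(4,1): no bracket -> illegal
(4,2): no bracket -> illegal
(4,7): flips 2 -> legal
(5,1): flips 1 -> legal
(5,4): no bracket -> illegal
(5,7): flips 2 -> legal
(6,1): flips 1 -> legal
(6,2): no bracket -> illegal
(6,3): no bracket -> illegal
(6,5): no bracket -> illegal
(6,6): no bracket -> illegal
(6,7): no bracket -> illegal
B mobility = 7
-- W to move --
(1,1): no bracket -> illegal
(1,2): no bracket -> illegal
(1,3): no bracket -> illegal
(1,5): no bracket -> illegal
(1,6): no bracket -> illegal
(1,7): no bracket -> illegal
(2,1): no bracket -> illegal
(2,3): no bracket -> illegal
(2,4): flips 1 -> legal
(2,5): flips 1 -> legal
(2,7): no bracket -> illegal
(3,1): no bracket -> illegal
(3,2): flips 1 -> legal
(3,6): flips 1 -> legal
(3,7): no bracket -> illegal
(4,2): flips 2 -> legal
(5,4): flips 3 -> legal
(6,2): no bracket -> illegal
(6,3): no bracket -> illegal
(6,4): flips 1 -> legal
(6,5): flips 1 -> legal
(6,6): no bracket -> illegal
W mobility = 8

Answer: B=7 W=8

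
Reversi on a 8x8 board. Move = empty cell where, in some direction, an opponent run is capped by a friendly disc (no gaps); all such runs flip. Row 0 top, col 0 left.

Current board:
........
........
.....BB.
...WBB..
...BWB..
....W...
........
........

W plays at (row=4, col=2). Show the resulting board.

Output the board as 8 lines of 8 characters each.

Answer: ........
........
.....BB.
...WBB..
..WWWB..
....W...
........
........

Derivation:
Place W at (4,2); scan 8 dirs for brackets.
Dir NW: first cell '.' (not opp) -> no flip
Dir N: first cell '.' (not opp) -> no flip
Dir NE: first cell 'W' (not opp) -> no flip
Dir W: first cell '.' (not opp) -> no flip
Dir E: opp run (4,3) capped by W -> flip
Dir SW: first cell '.' (not opp) -> no flip
Dir S: first cell '.' (not opp) -> no flip
Dir SE: first cell '.' (not opp) -> no flip
All flips: (4,3)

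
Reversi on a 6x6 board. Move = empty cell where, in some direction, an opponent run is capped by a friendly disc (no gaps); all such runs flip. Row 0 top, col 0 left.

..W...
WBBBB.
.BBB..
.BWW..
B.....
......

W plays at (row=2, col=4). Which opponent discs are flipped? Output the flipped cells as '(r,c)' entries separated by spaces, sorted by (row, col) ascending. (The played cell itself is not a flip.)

Dir NW: opp run (1,3) capped by W -> flip
Dir N: opp run (1,4), next='.' -> no flip
Dir NE: first cell '.' (not opp) -> no flip
Dir W: opp run (2,3) (2,2) (2,1), next='.' -> no flip
Dir E: first cell '.' (not opp) -> no flip
Dir SW: first cell 'W' (not opp) -> no flip
Dir S: first cell '.' (not opp) -> no flip
Dir SE: first cell '.' (not opp) -> no flip

Answer: (1,3)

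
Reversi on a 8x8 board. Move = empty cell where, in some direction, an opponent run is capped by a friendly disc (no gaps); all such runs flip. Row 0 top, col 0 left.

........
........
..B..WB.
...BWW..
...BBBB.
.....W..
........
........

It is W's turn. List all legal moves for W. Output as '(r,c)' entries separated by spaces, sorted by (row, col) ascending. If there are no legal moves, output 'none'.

(1,1): flips 3 -> legal
(1,2): no bracket -> illegal
(1,3): no bracket -> illegal
(1,5): no bracket -> illegal
(1,6): no bracket -> illegal
(1,7): flips 1 -> legal
(2,1): no bracket -> illegal
(2,3): no bracket -> illegal
(2,4): no bracket -> illegal
(2,7): flips 1 -> legal
(3,1): no bracket -> illegal
(3,2): flips 1 -> legal
(3,6): no bracket -> illegal
(3,7): flips 1 -> legal
(4,2): no bracket -> illegal
(4,7): no bracket -> illegal
(5,2): flips 1 -> legal
(5,3): flips 1 -> legal
(5,4): flips 1 -> legal
(5,6): flips 1 -> legal
(5,7): flips 1 -> legal

Answer: (1,1) (1,7) (2,7) (3,2) (3,7) (5,2) (5,3) (5,4) (5,6) (5,7)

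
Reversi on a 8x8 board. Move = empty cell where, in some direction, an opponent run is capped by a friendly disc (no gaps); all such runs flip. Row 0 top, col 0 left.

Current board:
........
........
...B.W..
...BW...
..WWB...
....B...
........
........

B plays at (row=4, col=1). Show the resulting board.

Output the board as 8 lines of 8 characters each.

Place B at (4,1); scan 8 dirs for brackets.
Dir NW: first cell '.' (not opp) -> no flip
Dir N: first cell '.' (not opp) -> no flip
Dir NE: first cell '.' (not opp) -> no flip
Dir W: first cell '.' (not opp) -> no flip
Dir E: opp run (4,2) (4,3) capped by B -> flip
Dir SW: first cell '.' (not opp) -> no flip
Dir S: first cell '.' (not opp) -> no flip
Dir SE: first cell '.' (not opp) -> no flip
All flips: (4,2) (4,3)

Answer: ........
........
...B.W..
...BW...
.BBBB...
....B...
........
........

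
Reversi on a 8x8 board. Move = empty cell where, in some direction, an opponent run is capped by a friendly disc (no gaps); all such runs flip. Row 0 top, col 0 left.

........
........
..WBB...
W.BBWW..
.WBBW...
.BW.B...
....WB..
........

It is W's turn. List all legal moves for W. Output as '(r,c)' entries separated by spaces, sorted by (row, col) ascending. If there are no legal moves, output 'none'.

Answer: (1,2) (1,3) (1,4) (2,5) (3,1) (5,0) (6,1) (6,6)

Derivation:
(1,2): flips 1 -> legal
(1,3): flips 1 -> legal
(1,4): flips 3 -> legal
(1,5): no bracket -> illegal
(2,1): no bracket -> illegal
(2,5): flips 2 -> legal
(3,1): flips 2 -> legal
(4,0): no bracket -> illegal
(4,5): no bracket -> illegal
(5,0): flips 1 -> legal
(5,3): no bracket -> illegal
(5,5): no bracket -> illegal
(5,6): no bracket -> illegal
(6,0): no bracket -> illegal
(6,1): flips 1 -> legal
(6,2): no bracket -> illegal
(6,3): no bracket -> illegal
(6,6): flips 1 -> legal
(7,4): no bracket -> illegal
(7,5): no bracket -> illegal
(7,6): no bracket -> illegal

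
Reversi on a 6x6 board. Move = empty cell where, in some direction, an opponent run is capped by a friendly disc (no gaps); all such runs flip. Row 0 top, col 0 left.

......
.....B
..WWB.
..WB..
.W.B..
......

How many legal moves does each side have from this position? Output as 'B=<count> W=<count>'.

-- B to move --
(1,1): flips 1 -> legal
(1,2): no bracket -> illegal
(1,3): flips 1 -> legal
(1,4): no bracket -> illegal
(2,1): flips 3 -> legal
(3,0): no bracket -> illegal
(3,1): flips 1 -> legal
(3,4): no bracket -> illegal
(4,0): no bracket -> illegal
(4,2): no bracket -> illegal
(5,0): no bracket -> illegal
(5,1): no bracket -> illegal
(5,2): no bracket -> illegal
B mobility = 4
-- W to move --
(0,4): no bracket -> illegal
(0,5): no bracket -> illegal
(1,3): no bracket -> illegal
(1,4): no bracket -> illegal
(2,5): flips 1 -> legal
(3,4): flips 1 -> legal
(3,5): no bracket -> illegal
(4,2): no bracket -> illegal
(4,4): flips 1 -> legal
(5,2): no bracket -> illegal
(5,3): flips 2 -> legal
(5,4): flips 1 -> legal
W mobility = 5

Answer: B=4 W=5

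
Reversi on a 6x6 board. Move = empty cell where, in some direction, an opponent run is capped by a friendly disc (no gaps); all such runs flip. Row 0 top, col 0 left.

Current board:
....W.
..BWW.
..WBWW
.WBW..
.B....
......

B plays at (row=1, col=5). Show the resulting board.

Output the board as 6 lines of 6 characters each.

Place B at (1,5); scan 8 dirs for brackets.
Dir NW: opp run (0,4), next=edge -> no flip
Dir N: first cell '.' (not opp) -> no flip
Dir NE: edge -> no flip
Dir W: opp run (1,4) (1,3) capped by B -> flip
Dir E: edge -> no flip
Dir SW: opp run (2,4) (3,3), next='.' -> no flip
Dir S: opp run (2,5), next='.' -> no flip
Dir SE: edge -> no flip
All flips: (1,3) (1,4)

Answer: ....W.
..BBBB
..WBWW
.WBW..
.B....
......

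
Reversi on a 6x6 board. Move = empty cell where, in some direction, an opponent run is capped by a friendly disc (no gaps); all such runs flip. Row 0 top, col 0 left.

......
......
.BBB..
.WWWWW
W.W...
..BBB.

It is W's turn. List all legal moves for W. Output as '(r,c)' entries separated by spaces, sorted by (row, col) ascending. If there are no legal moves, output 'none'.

(1,0): flips 1 -> legal
(1,1): flips 2 -> legal
(1,2): flips 2 -> legal
(1,3): flips 2 -> legal
(1,4): flips 1 -> legal
(2,0): no bracket -> illegal
(2,4): no bracket -> illegal
(3,0): no bracket -> illegal
(4,1): no bracket -> illegal
(4,3): no bracket -> illegal
(4,4): no bracket -> illegal
(4,5): no bracket -> illegal
(5,1): no bracket -> illegal
(5,5): no bracket -> illegal

Answer: (1,0) (1,1) (1,2) (1,3) (1,4)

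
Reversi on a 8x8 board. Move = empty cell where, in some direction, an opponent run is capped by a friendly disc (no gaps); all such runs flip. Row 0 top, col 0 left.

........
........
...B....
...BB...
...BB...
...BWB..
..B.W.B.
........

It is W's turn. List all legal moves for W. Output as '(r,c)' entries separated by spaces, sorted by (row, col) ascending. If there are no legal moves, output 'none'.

Answer: (2,4) (3,2) (4,2) (4,6) (5,2) (5,6)

Derivation:
(1,2): no bracket -> illegal
(1,3): no bracket -> illegal
(1,4): no bracket -> illegal
(2,2): no bracket -> illegal
(2,4): flips 2 -> legal
(2,5): no bracket -> illegal
(3,2): flips 1 -> legal
(3,5): no bracket -> illegal
(4,2): flips 1 -> legal
(4,5): no bracket -> illegal
(4,6): flips 1 -> legal
(5,1): no bracket -> illegal
(5,2): flips 1 -> legal
(5,6): flips 1 -> legal
(5,7): no bracket -> illegal
(6,1): no bracket -> illegal
(6,3): no bracket -> illegal
(6,5): no bracket -> illegal
(6,7): no bracket -> illegal
(7,1): no bracket -> illegal
(7,2): no bracket -> illegal
(7,3): no bracket -> illegal
(7,5): no bracket -> illegal
(7,6): no bracket -> illegal
(7,7): no bracket -> illegal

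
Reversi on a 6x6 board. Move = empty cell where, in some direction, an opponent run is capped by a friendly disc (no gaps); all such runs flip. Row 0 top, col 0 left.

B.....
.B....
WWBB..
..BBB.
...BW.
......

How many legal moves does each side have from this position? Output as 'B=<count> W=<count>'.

-- B to move --
(1,0): flips 1 -> legal
(1,2): no bracket -> illegal
(3,0): no bracket -> illegal
(3,1): flips 1 -> legal
(3,5): no bracket -> illegal
(4,5): flips 1 -> legal
(5,3): no bracket -> illegal
(5,4): flips 1 -> legal
(5,5): flips 1 -> legal
B mobility = 5
-- W to move --
(0,1): flips 1 -> legal
(0,2): flips 1 -> legal
(1,0): no bracket -> illegal
(1,2): no bracket -> illegal
(1,3): no bracket -> illegal
(1,4): no bracket -> illegal
(2,4): flips 3 -> legal
(2,5): no bracket -> illegal
(3,1): no bracket -> illegal
(3,5): no bracket -> illegal
(4,1): no bracket -> illegal
(4,2): flips 1 -> legal
(4,5): no bracket -> illegal
(5,2): no bracket -> illegal
(5,3): no bracket -> illegal
(5,4): flips 2 -> legal
W mobility = 5

Answer: B=5 W=5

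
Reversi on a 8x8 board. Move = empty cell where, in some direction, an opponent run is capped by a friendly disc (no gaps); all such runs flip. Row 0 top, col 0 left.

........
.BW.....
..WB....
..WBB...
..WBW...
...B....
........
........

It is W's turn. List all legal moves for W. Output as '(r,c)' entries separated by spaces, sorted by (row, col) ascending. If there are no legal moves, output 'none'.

(0,0): flips 1 -> legal
(0,1): no bracket -> illegal
(0,2): no bracket -> illegal
(1,0): flips 1 -> legal
(1,3): no bracket -> illegal
(1,4): flips 1 -> legal
(2,0): no bracket -> illegal
(2,1): no bracket -> illegal
(2,4): flips 3 -> legal
(2,5): no bracket -> illegal
(3,5): flips 2 -> legal
(4,5): flips 2 -> legal
(5,2): no bracket -> illegal
(5,4): flips 1 -> legal
(6,2): flips 1 -> legal
(6,3): no bracket -> illegal
(6,4): flips 1 -> legal

Answer: (0,0) (1,0) (1,4) (2,4) (3,5) (4,5) (5,4) (6,2) (6,4)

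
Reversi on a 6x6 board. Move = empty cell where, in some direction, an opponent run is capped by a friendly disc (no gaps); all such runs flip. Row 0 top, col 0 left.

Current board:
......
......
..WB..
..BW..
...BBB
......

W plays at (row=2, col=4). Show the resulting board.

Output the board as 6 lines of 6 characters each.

Answer: ......
......
..WWW.
..BW..
...BBB
......

Derivation:
Place W at (2,4); scan 8 dirs for brackets.
Dir NW: first cell '.' (not opp) -> no flip
Dir N: first cell '.' (not opp) -> no flip
Dir NE: first cell '.' (not opp) -> no flip
Dir W: opp run (2,3) capped by W -> flip
Dir E: first cell '.' (not opp) -> no flip
Dir SW: first cell 'W' (not opp) -> no flip
Dir S: first cell '.' (not opp) -> no flip
Dir SE: first cell '.' (not opp) -> no flip
All flips: (2,3)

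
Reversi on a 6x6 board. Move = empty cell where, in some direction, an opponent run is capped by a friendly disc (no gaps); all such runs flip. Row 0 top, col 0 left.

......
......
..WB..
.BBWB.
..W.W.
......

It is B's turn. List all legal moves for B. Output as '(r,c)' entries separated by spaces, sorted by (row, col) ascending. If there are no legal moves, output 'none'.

(1,1): no bracket -> illegal
(1,2): flips 1 -> legal
(1,3): flips 1 -> legal
(2,1): flips 1 -> legal
(2,4): no bracket -> illegal
(3,5): no bracket -> illegal
(4,1): no bracket -> illegal
(4,3): flips 1 -> legal
(4,5): no bracket -> illegal
(5,1): no bracket -> illegal
(5,2): flips 1 -> legal
(5,3): flips 1 -> legal
(5,4): flips 1 -> legal
(5,5): no bracket -> illegal

Answer: (1,2) (1,3) (2,1) (4,3) (5,2) (5,3) (5,4)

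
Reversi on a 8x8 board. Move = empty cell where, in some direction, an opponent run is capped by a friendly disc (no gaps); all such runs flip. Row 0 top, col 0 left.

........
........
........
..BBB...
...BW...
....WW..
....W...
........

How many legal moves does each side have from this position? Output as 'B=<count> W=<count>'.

-- B to move --
(3,5): no bracket -> illegal
(4,5): flips 1 -> legal
(4,6): no bracket -> illegal
(5,3): no bracket -> illegal
(5,6): no bracket -> illegal
(6,3): no bracket -> illegal
(6,5): flips 1 -> legal
(6,6): flips 2 -> legal
(7,3): no bracket -> illegal
(7,4): flips 3 -> legal
(7,5): no bracket -> illegal
B mobility = 4
-- W to move --
(2,1): flips 2 -> legal
(2,2): flips 1 -> legal
(2,3): no bracket -> illegal
(2,4): flips 1 -> legal
(2,5): no bracket -> illegal
(3,1): no bracket -> illegal
(3,5): no bracket -> illegal
(4,1): no bracket -> illegal
(4,2): flips 1 -> legal
(4,5): no bracket -> illegal
(5,2): no bracket -> illegal
(5,3): no bracket -> illegal
W mobility = 4

Answer: B=4 W=4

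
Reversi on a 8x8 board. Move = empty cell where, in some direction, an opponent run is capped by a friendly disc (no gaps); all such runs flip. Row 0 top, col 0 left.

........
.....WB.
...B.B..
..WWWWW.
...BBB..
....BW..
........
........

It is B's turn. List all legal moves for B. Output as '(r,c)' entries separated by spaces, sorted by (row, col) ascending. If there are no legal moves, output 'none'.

(0,4): no bracket -> illegal
(0,5): flips 1 -> legal
(0,6): no bracket -> illegal
(1,4): flips 1 -> legal
(2,1): flips 1 -> legal
(2,2): flips 1 -> legal
(2,4): flips 1 -> legal
(2,6): flips 1 -> legal
(2,7): flips 1 -> legal
(3,1): no bracket -> illegal
(3,7): no bracket -> illegal
(4,1): flips 1 -> legal
(4,2): no bracket -> illegal
(4,6): no bracket -> illegal
(4,7): flips 1 -> legal
(5,6): flips 1 -> legal
(6,4): no bracket -> illegal
(6,5): flips 1 -> legal
(6,6): flips 1 -> legal

Answer: (0,5) (1,4) (2,1) (2,2) (2,4) (2,6) (2,7) (4,1) (4,7) (5,6) (6,5) (6,6)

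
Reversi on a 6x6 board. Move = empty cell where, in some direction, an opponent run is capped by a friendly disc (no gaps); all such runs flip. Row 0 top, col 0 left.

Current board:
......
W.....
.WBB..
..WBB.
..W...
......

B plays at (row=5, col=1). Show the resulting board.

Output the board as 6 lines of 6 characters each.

Place B at (5,1); scan 8 dirs for brackets.
Dir NW: first cell '.' (not opp) -> no flip
Dir N: first cell '.' (not opp) -> no flip
Dir NE: opp run (4,2) capped by B -> flip
Dir W: first cell '.' (not opp) -> no flip
Dir E: first cell '.' (not opp) -> no flip
Dir SW: edge -> no flip
Dir S: edge -> no flip
Dir SE: edge -> no flip
All flips: (4,2)

Answer: ......
W.....
.WBB..
..WBB.
..B...
.B....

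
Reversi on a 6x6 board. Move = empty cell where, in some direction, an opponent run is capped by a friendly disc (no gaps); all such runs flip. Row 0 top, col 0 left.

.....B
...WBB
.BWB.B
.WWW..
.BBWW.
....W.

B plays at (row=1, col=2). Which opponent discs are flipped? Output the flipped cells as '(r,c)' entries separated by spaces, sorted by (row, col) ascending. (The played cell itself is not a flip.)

Answer: (1,3) (2,2) (3,2)

Derivation:
Dir NW: first cell '.' (not opp) -> no flip
Dir N: first cell '.' (not opp) -> no flip
Dir NE: first cell '.' (not opp) -> no flip
Dir W: first cell '.' (not opp) -> no flip
Dir E: opp run (1,3) capped by B -> flip
Dir SW: first cell 'B' (not opp) -> no flip
Dir S: opp run (2,2) (3,2) capped by B -> flip
Dir SE: first cell 'B' (not opp) -> no flip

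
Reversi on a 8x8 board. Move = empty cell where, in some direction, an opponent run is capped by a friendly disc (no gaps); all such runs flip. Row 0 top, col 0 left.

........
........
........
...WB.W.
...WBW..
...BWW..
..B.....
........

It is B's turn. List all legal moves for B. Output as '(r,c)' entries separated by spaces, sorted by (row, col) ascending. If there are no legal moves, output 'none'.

(2,2): flips 1 -> legal
(2,3): flips 2 -> legal
(2,4): no bracket -> illegal
(2,5): no bracket -> illegal
(2,6): no bracket -> illegal
(2,7): no bracket -> illegal
(3,2): flips 1 -> legal
(3,5): no bracket -> illegal
(3,7): no bracket -> illegal
(4,2): flips 1 -> legal
(4,6): flips 1 -> legal
(4,7): no bracket -> illegal
(5,2): flips 1 -> legal
(5,6): flips 3 -> legal
(6,3): no bracket -> illegal
(6,4): flips 1 -> legal
(6,5): no bracket -> illegal
(6,6): flips 1 -> legal

Answer: (2,2) (2,3) (3,2) (4,2) (4,6) (5,2) (5,6) (6,4) (6,6)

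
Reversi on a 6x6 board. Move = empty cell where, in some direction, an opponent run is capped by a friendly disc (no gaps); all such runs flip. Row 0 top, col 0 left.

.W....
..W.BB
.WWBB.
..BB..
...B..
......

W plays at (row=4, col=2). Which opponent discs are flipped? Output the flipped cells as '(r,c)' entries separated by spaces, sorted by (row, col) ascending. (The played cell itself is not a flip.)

Dir NW: first cell '.' (not opp) -> no flip
Dir N: opp run (3,2) capped by W -> flip
Dir NE: opp run (3,3) (2,4) (1,5), next=edge -> no flip
Dir W: first cell '.' (not opp) -> no flip
Dir E: opp run (4,3), next='.' -> no flip
Dir SW: first cell '.' (not opp) -> no flip
Dir S: first cell '.' (not opp) -> no flip
Dir SE: first cell '.' (not opp) -> no flip

Answer: (3,2)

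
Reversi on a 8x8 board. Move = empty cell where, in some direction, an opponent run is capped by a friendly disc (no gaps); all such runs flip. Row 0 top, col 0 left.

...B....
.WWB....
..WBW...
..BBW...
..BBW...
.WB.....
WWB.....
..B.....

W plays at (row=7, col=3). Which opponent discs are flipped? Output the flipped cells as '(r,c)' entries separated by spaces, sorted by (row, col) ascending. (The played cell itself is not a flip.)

Dir NW: opp run (6,2) capped by W -> flip
Dir N: first cell '.' (not opp) -> no flip
Dir NE: first cell '.' (not opp) -> no flip
Dir W: opp run (7,2), next='.' -> no flip
Dir E: first cell '.' (not opp) -> no flip
Dir SW: edge -> no flip
Dir S: edge -> no flip
Dir SE: edge -> no flip

Answer: (6,2)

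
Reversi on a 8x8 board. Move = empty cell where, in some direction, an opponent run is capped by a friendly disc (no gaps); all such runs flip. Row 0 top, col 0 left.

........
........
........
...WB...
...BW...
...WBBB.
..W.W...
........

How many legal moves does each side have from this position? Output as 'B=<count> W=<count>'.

Answer: B=8 W=6

Derivation:
-- B to move --
(2,2): flips 2 -> legal
(2,3): flips 1 -> legal
(2,4): no bracket -> illegal
(3,2): flips 1 -> legal
(3,5): no bracket -> illegal
(4,2): no bracket -> illegal
(4,5): flips 1 -> legal
(5,1): no bracket -> illegal
(5,2): flips 1 -> legal
(6,1): no bracket -> illegal
(6,3): flips 1 -> legal
(6,5): no bracket -> illegal
(7,1): no bracket -> illegal
(7,2): no bracket -> illegal
(7,3): flips 1 -> legal
(7,4): flips 1 -> legal
(7,5): no bracket -> illegal
B mobility = 8
-- W to move --
(2,3): no bracket -> illegal
(2,4): flips 1 -> legal
(2,5): no bracket -> illegal
(3,2): no bracket -> illegal
(3,5): flips 1 -> legal
(4,2): flips 1 -> legal
(4,5): no bracket -> illegal
(4,6): flips 1 -> legal
(4,7): no bracket -> illegal
(5,2): no bracket -> illegal
(5,7): flips 3 -> legal
(6,3): no bracket -> illegal
(6,5): no bracket -> illegal
(6,6): flips 1 -> legal
(6,7): no bracket -> illegal
W mobility = 6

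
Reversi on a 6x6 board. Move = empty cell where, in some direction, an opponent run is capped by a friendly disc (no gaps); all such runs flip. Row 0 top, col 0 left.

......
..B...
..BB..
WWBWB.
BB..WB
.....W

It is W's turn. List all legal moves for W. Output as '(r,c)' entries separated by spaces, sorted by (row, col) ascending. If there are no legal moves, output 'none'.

(0,1): no bracket -> illegal
(0,2): no bracket -> illegal
(0,3): no bracket -> illegal
(1,1): flips 1 -> legal
(1,3): flips 2 -> legal
(1,4): no bracket -> illegal
(2,1): no bracket -> illegal
(2,4): flips 1 -> legal
(2,5): no bracket -> illegal
(3,5): flips 2 -> legal
(4,2): no bracket -> illegal
(4,3): no bracket -> illegal
(5,0): flips 1 -> legal
(5,1): flips 1 -> legal
(5,2): flips 1 -> legal
(5,4): no bracket -> illegal

Answer: (1,1) (1,3) (2,4) (3,5) (5,0) (5,1) (5,2)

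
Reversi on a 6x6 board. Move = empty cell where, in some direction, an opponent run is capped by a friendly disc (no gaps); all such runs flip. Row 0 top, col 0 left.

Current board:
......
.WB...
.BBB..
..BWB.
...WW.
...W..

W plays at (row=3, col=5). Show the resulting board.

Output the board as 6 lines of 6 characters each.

Answer: ......
.WB...
.BBB..
..BWWW
...WW.
...W..

Derivation:
Place W at (3,5); scan 8 dirs for brackets.
Dir NW: first cell '.' (not opp) -> no flip
Dir N: first cell '.' (not opp) -> no flip
Dir NE: edge -> no flip
Dir W: opp run (3,4) capped by W -> flip
Dir E: edge -> no flip
Dir SW: first cell 'W' (not opp) -> no flip
Dir S: first cell '.' (not opp) -> no flip
Dir SE: edge -> no flip
All flips: (3,4)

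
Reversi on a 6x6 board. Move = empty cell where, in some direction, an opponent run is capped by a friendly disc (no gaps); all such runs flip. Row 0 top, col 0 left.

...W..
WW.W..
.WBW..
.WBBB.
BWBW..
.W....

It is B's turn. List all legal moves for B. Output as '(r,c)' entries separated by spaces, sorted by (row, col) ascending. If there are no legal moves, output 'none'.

Answer: (0,0) (0,4) (1,2) (1,4) (2,0) (2,4) (3,0) (4,4) (5,0) (5,2) (5,3) (5,4)

Derivation:
(0,0): flips 1 -> legal
(0,1): no bracket -> illegal
(0,2): no bracket -> illegal
(0,4): flips 1 -> legal
(1,2): flips 1 -> legal
(1,4): flips 1 -> legal
(2,0): flips 2 -> legal
(2,4): flips 1 -> legal
(3,0): flips 1 -> legal
(4,4): flips 1 -> legal
(5,0): flips 1 -> legal
(5,2): flips 1 -> legal
(5,3): flips 1 -> legal
(5,4): flips 1 -> legal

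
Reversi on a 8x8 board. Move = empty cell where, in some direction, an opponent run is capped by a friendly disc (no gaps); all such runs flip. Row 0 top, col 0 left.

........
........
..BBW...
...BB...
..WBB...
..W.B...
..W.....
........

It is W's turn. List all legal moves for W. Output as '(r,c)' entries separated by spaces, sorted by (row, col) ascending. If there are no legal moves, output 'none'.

(1,1): no bracket -> illegal
(1,2): no bracket -> illegal
(1,3): no bracket -> illegal
(1,4): no bracket -> illegal
(2,1): flips 2 -> legal
(2,5): flips 2 -> legal
(3,1): no bracket -> illegal
(3,2): no bracket -> illegal
(3,5): no bracket -> illegal
(4,5): flips 2 -> legal
(5,3): no bracket -> illegal
(5,5): no bracket -> illegal
(6,3): no bracket -> illegal
(6,4): flips 3 -> legal
(6,5): no bracket -> illegal

Answer: (2,1) (2,5) (4,5) (6,4)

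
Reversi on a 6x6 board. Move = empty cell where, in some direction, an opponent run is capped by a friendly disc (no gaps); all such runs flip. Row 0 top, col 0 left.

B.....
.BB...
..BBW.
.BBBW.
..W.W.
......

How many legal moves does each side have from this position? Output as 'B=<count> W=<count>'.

Answer: B=8 W=5

Derivation:
-- B to move --
(1,3): no bracket -> illegal
(1,4): no bracket -> illegal
(1,5): flips 1 -> legal
(2,5): flips 1 -> legal
(3,5): flips 1 -> legal
(4,1): no bracket -> illegal
(4,3): no bracket -> illegal
(4,5): flips 1 -> legal
(5,1): flips 1 -> legal
(5,2): flips 1 -> legal
(5,3): flips 1 -> legal
(5,4): no bracket -> illegal
(5,5): flips 1 -> legal
B mobility = 8
-- W to move --
(0,1): flips 2 -> legal
(0,2): flips 3 -> legal
(0,3): no bracket -> illegal
(1,0): no bracket -> illegal
(1,3): no bracket -> illegal
(1,4): no bracket -> illegal
(2,0): flips 1 -> legal
(2,1): flips 2 -> legal
(3,0): flips 3 -> legal
(4,0): no bracket -> illegal
(4,1): no bracket -> illegal
(4,3): no bracket -> illegal
W mobility = 5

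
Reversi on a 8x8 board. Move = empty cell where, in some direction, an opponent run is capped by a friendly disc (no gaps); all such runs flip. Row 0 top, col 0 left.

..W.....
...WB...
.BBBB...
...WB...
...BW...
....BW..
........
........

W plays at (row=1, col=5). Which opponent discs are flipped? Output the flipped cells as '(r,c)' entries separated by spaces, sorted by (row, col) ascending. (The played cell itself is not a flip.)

Dir NW: first cell '.' (not opp) -> no flip
Dir N: first cell '.' (not opp) -> no flip
Dir NE: first cell '.' (not opp) -> no flip
Dir W: opp run (1,4) capped by W -> flip
Dir E: first cell '.' (not opp) -> no flip
Dir SW: opp run (2,4) capped by W -> flip
Dir S: first cell '.' (not opp) -> no flip
Dir SE: first cell '.' (not opp) -> no flip

Answer: (1,4) (2,4)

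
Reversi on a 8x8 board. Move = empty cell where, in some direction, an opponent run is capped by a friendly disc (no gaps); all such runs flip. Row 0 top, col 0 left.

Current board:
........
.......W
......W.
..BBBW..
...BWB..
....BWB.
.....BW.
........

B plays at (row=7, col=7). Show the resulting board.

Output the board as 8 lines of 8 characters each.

Place B at (7,7); scan 8 dirs for brackets.
Dir NW: opp run (6,6) (5,5) (4,4) capped by B -> flip
Dir N: first cell '.' (not opp) -> no flip
Dir NE: edge -> no flip
Dir W: first cell '.' (not opp) -> no flip
Dir E: edge -> no flip
Dir SW: edge -> no flip
Dir S: edge -> no flip
Dir SE: edge -> no flip
All flips: (4,4) (5,5) (6,6)

Answer: ........
.......W
......W.
..BBBW..
...BBB..
....BBB.
.....BB.
.......B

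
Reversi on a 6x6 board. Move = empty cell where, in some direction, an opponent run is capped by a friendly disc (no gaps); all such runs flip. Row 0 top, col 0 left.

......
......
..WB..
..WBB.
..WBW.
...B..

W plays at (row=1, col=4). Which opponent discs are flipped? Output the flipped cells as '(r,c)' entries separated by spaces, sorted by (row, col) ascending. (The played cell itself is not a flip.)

Dir NW: first cell '.' (not opp) -> no flip
Dir N: first cell '.' (not opp) -> no flip
Dir NE: first cell '.' (not opp) -> no flip
Dir W: first cell '.' (not opp) -> no flip
Dir E: first cell '.' (not opp) -> no flip
Dir SW: opp run (2,3) capped by W -> flip
Dir S: first cell '.' (not opp) -> no flip
Dir SE: first cell '.' (not opp) -> no flip

Answer: (2,3)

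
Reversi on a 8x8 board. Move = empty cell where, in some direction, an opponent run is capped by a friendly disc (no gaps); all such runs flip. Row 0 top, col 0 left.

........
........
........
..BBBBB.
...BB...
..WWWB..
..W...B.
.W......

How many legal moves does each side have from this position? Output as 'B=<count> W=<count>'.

Answer: B=5 W=6

Derivation:
-- B to move --
(4,1): no bracket -> illegal
(4,2): no bracket -> illegal
(4,5): no bracket -> illegal
(5,1): flips 3 -> legal
(6,0): no bracket -> illegal
(6,1): flips 1 -> legal
(6,3): flips 1 -> legal
(6,4): flips 1 -> legal
(6,5): flips 1 -> legal
(7,0): no bracket -> illegal
(7,2): no bracket -> illegal
(7,3): no bracket -> illegal
B mobility = 5
-- W to move --
(2,1): flips 2 -> legal
(2,2): no bracket -> illegal
(2,3): flips 2 -> legal
(2,4): flips 2 -> legal
(2,5): flips 2 -> legal
(2,6): flips 2 -> legal
(2,7): no bracket -> illegal
(3,1): no bracket -> illegal
(3,7): no bracket -> illegal
(4,1): no bracket -> illegal
(4,2): no bracket -> illegal
(4,5): no bracket -> illegal
(4,6): no bracket -> illegal
(4,7): no bracket -> illegal
(5,6): flips 1 -> legal
(5,7): no bracket -> illegal
(6,4): no bracket -> illegal
(6,5): no bracket -> illegal
(6,7): no bracket -> illegal
(7,5): no bracket -> illegal
(7,6): no bracket -> illegal
(7,7): no bracket -> illegal
W mobility = 6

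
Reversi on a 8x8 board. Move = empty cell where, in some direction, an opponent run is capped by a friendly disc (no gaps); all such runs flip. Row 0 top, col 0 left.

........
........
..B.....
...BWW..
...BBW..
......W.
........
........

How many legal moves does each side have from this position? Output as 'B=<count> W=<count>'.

Answer: B=5 W=5

Derivation:
-- B to move --
(2,3): no bracket -> illegal
(2,4): flips 1 -> legal
(2,5): flips 1 -> legal
(2,6): flips 1 -> legal
(3,6): flips 2 -> legal
(4,6): flips 1 -> legal
(4,7): no bracket -> illegal
(5,4): no bracket -> illegal
(5,5): no bracket -> illegal
(5,7): no bracket -> illegal
(6,5): no bracket -> illegal
(6,6): no bracket -> illegal
(6,7): no bracket -> illegal
B mobility = 5
-- W to move --
(1,1): no bracket -> illegal
(1,2): no bracket -> illegal
(1,3): no bracket -> illegal
(2,1): no bracket -> illegal
(2,3): no bracket -> illegal
(2,4): no bracket -> illegal
(3,1): no bracket -> illegal
(3,2): flips 1 -> legal
(4,2): flips 2 -> legal
(5,2): flips 1 -> legal
(5,3): flips 1 -> legal
(5,4): flips 1 -> legal
(5,5): no bracket -> illegal
W mobility = 5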